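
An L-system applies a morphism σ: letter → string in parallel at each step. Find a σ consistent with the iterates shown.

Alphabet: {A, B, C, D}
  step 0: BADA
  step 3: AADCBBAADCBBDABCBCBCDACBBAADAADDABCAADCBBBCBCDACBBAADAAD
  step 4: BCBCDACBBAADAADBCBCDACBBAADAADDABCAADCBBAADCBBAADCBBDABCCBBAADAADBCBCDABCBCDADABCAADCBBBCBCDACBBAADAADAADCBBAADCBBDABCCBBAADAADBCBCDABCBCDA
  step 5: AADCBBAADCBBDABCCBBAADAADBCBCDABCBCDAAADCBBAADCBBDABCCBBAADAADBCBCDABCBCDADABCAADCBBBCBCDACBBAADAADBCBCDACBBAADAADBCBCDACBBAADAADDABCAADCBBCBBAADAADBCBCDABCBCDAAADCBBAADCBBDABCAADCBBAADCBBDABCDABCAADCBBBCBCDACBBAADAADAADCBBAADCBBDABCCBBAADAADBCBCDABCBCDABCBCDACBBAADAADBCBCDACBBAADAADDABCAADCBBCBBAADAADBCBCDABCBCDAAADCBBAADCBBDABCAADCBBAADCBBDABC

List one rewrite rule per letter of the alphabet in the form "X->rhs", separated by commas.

A->BC, B->AAD, C->CBB, D->DA

  step 4 ⇒ step 5: BCBCDACBBAADAADBCBCDACBBAADAADDABCAADCBBAADCBBAADCBBDABCCBBAADAADBCBCDABCBCDADABCAADCBBBCBCDACBBAADAADAADCBBAADCBBDABCCBBAADAADBCBCDABCBCDA ⇒ AAD·CBB·AAD·CBB·DA·BC·CBB·AAD·AAD·BC·BC·DA·BC·BC·DA·AAD·CBB·AAD·CBB·DA·BC·CBB·AAD·AAD·BC·BC·DA·BC·BC·DA·DA·BC·AAD·CBB·BC·BC·DA·CBB·AAD·AAD·BC·BC·DA·CBB·AAD·AAD·BC·BC·DA·CBB·AAD·AAD·DA·BC·AAD·CBB·CBB·AAD·AAD·BC·BC·DA·BC·BC·DA·AAD·CBB·AAD·CBB·DA·BC·AAD·CBB·AAD·CBB·DA·BC·DA·BC·AAD·CBB·BC·BC·DA·CBB·AAD·AAD·AAD·CBB·AAD·CBB·DA·BC·CBB·AAD·AAD·BC·BC·DA·BC·BC·DA·BC·BC·DA·CBB·AAD·AAD·BC·BC·DA·CBB·AAD·AAD·DA·BC·AAD·CBB·CBB·AAD·AAD·BC·BC·DA·BC·BC·DA·AAD·CBB·AAD·CBB·DA·BC·AAD·CBB·AAD·CBB·DA·BC
    A ↦ BC
    B ↦ AAD
    C ↦ CBB
    D ↦ DA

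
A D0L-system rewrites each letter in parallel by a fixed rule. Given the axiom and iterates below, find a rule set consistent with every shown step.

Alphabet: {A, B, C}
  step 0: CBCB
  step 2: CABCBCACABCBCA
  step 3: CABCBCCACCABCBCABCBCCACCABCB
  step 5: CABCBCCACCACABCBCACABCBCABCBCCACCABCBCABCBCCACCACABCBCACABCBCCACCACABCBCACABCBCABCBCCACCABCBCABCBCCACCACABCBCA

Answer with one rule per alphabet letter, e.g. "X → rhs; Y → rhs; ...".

  step 2 ⇒ step 3: CABCBCACABCBCA ⇒ CA·BCB·C·CA·C·CA·BCB·CA·BCB·C·CA·C·CA·BCB
    A ↦ BCB
    B ↦ C
    C ↦ CA

A->BCB, B->C, C->CA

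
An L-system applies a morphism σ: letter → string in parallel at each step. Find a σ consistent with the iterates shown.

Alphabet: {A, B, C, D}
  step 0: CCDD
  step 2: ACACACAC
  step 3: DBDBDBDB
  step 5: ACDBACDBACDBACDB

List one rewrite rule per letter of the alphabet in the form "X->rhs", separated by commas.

A->D, B->AC, C->B, D->B

  step 2 ⇒ step 3: ACACACAC ⇒ D·B·D·B·D·B·D·B
    A ↦ D
    C ↦ B
    B ↦ AC  (constrained at step 3)
    D ↦ B  (constrained at step 0)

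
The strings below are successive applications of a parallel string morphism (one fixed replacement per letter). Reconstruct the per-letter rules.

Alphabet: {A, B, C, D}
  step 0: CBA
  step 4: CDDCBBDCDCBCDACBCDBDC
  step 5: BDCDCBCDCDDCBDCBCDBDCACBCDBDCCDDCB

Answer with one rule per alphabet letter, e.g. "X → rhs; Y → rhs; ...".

  step 4 ⇒ step 5: CDDCBBDCDCBCDACBCDBDC ⇒ B·DC·DC·B·CD·CD·DC·B·DC·B·CD·B·DC·AC·B·CD·B·DC·CD·DC·B
    A ↦ AC
    B ↦ CD
    C ↦ B
    D ↦ DC

A->AC, B->CD, C->B, D->DC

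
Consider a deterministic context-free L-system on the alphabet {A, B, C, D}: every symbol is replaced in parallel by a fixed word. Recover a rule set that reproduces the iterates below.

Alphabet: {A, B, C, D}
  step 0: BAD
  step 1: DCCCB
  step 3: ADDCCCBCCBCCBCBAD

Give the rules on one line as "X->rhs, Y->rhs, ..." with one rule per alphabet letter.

  step 0 ⇒ step 1: BAD ⇒ DC·C·CB
    A ↦ C
    B ↦ DC
    D ↦ CB
    C ↦ AD  (constrained at step 1)

A->C, B->DC, C->AD, D->CB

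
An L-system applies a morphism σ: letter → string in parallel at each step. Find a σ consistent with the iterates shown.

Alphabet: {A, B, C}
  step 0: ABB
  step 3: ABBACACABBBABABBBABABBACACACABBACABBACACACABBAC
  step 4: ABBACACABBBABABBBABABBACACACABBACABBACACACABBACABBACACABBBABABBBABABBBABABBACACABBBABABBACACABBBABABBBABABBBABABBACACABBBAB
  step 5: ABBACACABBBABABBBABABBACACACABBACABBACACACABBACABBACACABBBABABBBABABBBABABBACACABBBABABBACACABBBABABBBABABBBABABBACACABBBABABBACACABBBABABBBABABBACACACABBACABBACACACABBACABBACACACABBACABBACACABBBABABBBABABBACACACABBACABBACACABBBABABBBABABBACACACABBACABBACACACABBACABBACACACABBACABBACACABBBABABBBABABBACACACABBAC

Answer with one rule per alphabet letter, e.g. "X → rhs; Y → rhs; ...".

A->ABB, B->AC, C->BAB

  step 4 ⇒ step 5: ABBACACABBBABABBBABABBACACACABBACABBACACACABBACABBACACABBBABABBBABABBBABABBACACABBBABABBACACABBBABABBBABABBBABABBACACABBBAB ⇒ ABB·AC·AC·ABB·BAB·ABB·BAB·ABB·AC·AC·AC·ABB·AC·ABB·AC·AC·AC·ABB·AC·ABB·AC·AC·ABB·BAB·ABB·BAB·ABB·BAB·ABB·AC·AC·ABB·BAB·ABB·AC·AC·ABB·BAB·ABB·BAB·ABB·BAB·ABB·AC·AC·ABB·BAB·ABB·AC·AC·ABB·BAB·ABB·BAB·ABB·AC·AC·AC·ABB·AC·ABB·AC·AC·AC·ABB·AC·ABB·AC·AC·AC·ABB·AC·ABB·AC·AC·ABB·BAB·ABB·BAB·ABB·AC·AC·AC·ABB·AC·ABB·AC·AC·ABB·BAB·ABB·BAB·ABB·AC·AC·AC·ABB·AC·ABB·AC·AC·AC·ABB·AC·ABB·AC·AC·AC·ABB·AC·ABB·AC·AC·ABB·BAB·ABB·BAB·ABB·AC·AC·AC·ABB·AC
    A ↦ ABB
    B ↦ AC
    C ↦ BAB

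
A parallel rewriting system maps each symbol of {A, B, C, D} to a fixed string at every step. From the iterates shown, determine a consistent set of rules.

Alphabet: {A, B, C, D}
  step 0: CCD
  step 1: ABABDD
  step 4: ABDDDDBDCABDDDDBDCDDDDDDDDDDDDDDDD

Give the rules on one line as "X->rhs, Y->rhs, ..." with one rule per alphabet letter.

A->BD, B->C, C->AB, D->DD

  step 0 ⇒ step 1: CCD ⇒ AB·AB·DD
    C ↦ AB
    D ↦ DD
    A ↦ BD  (constrained at step 1)
    B ↦ C  (constrained at step 1)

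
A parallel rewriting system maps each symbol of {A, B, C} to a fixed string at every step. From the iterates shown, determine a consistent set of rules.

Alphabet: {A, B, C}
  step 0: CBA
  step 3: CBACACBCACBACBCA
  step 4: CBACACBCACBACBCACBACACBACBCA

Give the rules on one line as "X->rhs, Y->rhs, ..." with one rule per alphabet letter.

A->CA, B->A, C->CB

  step 3 ⇒ step 4: CBACACBCACBACBCA ⇒ CB·A·CA·CB·CA·CB·A·CB·CA·CB·A·CA·CB·A·CB·CA
    A ↦ CA
    B ↦ A
    C ↦ CB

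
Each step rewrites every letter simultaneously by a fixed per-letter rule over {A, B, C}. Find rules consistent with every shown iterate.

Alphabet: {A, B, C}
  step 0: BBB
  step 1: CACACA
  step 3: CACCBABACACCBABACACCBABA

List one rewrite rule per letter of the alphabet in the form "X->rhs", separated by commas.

  step 0 ⇒ step 1: BBB ⇒ CA·CA·CA
    B ↦ CA
    A ↦ CC  (constrained at step 1)
    C ↦ BA  (constrained at step 1)

A->CC, B->CA, C->BA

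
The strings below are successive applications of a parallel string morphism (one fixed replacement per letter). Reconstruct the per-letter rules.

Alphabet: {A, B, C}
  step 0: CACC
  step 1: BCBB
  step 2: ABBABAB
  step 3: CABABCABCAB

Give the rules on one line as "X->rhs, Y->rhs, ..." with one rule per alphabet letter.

  step 2 ⇒ step 3: ABBABAB ⇒ C·AB·AB·C·AB·C·AB
    A ↦ C
    B ↦ AB
  step 0 ⇒ step 1: CACC ⇒ B·C·B·B
    C ↦ B

A->C, B->AB, C->B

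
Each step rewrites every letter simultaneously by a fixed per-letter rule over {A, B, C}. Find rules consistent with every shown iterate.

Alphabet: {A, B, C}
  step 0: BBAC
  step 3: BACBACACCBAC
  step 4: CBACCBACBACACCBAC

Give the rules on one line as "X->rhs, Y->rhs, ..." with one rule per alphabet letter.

  step 3 ⇒ step 4: BACBACACCBAC ⇒ C·B·AC·C·B·AC·B·AC·AC·C·B·AC
    A ↦ B
    B ↦ C
    C ↦ AC

A->B, B->C, C->AC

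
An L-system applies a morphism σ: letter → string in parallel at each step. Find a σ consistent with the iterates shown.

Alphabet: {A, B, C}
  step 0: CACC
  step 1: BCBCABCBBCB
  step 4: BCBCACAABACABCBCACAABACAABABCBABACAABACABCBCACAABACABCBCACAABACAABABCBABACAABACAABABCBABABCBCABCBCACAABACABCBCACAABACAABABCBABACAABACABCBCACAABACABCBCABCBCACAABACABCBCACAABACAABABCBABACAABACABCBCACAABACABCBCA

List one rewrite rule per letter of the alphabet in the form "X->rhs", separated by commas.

  step 0 ⇒ step 1: CACC ⇒ BCB·CA·BCB·BCB
    A ↦ CA
    C ↦ BCB
    B ↦ ABA  (constrained at step 1)

A->CA, B->ABA, C->BCB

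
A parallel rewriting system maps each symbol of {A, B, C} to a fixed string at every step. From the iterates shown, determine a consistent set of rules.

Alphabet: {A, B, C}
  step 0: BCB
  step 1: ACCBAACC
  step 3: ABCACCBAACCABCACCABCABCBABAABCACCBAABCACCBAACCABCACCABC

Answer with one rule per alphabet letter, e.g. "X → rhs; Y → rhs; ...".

A->ABC, B->ACC, C->BA

  step 0 ⇒ step 1: BCB ⇒ ACC·BA·ACC
    B ↦ ACC
    C ↦ BA
    A ↦ ABC  (constrained at step 1)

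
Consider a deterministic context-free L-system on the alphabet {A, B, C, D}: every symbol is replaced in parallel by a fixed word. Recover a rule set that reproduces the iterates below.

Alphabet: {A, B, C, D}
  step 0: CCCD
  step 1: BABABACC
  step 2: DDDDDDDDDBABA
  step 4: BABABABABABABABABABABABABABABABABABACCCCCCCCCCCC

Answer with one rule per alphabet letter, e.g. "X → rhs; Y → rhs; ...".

  step 1 ⇒ step 2: BABABACC ⇒ DD·D·DD·D·DD·D·BA·BA
    A ↦ D
    B ↦ DD
    C ↦ BA
  step 0 ⇒ step 1: CCCD ⇒ BA·BA·BA·CC
    D ↦ CC

A->D, B->DD, C->BA, D->CC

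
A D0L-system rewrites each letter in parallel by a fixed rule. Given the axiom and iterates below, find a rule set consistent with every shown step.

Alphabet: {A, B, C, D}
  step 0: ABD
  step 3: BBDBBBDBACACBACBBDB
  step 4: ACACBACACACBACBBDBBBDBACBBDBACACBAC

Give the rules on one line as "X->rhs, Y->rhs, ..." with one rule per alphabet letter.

A->BB, B->AC, C->DB, D->B

  step 3 ⇒ step 4: BBDBBBDBACACBACBBDB ⇒ AC·AC·B·AC·AC·AC·B·AC·BB·DB·BB·DB·AC·BB·DB·AC·AC·B·AC
    A ↦ BB
    B ↦ AC
    C ↦ DB
    D ↦ B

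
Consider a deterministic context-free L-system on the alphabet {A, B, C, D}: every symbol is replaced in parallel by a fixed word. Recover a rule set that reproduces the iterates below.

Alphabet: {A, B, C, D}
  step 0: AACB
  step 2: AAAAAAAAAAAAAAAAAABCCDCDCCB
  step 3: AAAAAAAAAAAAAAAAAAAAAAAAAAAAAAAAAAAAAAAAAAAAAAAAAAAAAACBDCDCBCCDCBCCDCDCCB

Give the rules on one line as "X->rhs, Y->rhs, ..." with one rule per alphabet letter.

  step 2 ⇒ step 3: AAAAAAAAAAAAAAAAAABCCDCDCCB ⇒ AAA·AAA·AAA·AAA·AAA·AAA·AAA·AAA·AAA·AAA·AAA·AAA·AAA·AAA·AAA·AAA·AAA·AAA·CB·DC·DC·BCC·DC·BCC·DC·DC·CB
    A ↦ AAA
    B ↦ CB
    C ↦ DC
    D ↦ BCC

A->AAA, B->CB, C->DC, D->BCC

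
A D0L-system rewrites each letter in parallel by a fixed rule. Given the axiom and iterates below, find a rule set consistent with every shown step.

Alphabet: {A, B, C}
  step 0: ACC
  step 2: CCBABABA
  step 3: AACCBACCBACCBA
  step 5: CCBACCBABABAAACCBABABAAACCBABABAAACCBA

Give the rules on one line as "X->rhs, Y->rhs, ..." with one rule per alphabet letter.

  step 2 ⇒ step 3: CCBABABA ⇒ A·A·CC·BA·CC·BA·CC·BA
    A ↦ BA
    B ↦ CC
    C ↦ A

A->BA, B->CC, C->A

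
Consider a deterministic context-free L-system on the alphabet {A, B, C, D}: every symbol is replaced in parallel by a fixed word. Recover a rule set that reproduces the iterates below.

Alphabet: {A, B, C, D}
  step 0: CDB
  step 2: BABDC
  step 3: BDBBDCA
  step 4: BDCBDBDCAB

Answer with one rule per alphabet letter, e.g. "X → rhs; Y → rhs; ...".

  step 3 ⇒ step 4: BDBBDCA ⇒ BD·C·BD·BD·C·A·B
    A ↦ B
    B ↦ BD
    C ↦ A
    D ↦ C

A->B, B->BD, C->A, D->C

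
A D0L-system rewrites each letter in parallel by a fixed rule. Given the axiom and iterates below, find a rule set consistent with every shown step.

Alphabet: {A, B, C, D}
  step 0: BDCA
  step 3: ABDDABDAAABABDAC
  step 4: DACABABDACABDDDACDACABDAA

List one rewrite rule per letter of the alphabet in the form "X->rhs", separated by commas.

  step 3 ⇒ step 4: ABDDABDAAABABDAC ⇒ D·AC·AB·AB·D·AC·AB·D·D·D·AC·D·AC·AB·D·AA
    A ↦ D
    B ↦ AC
    C ↦ AA
    D ↦ AB

A->D, B->AC, C->AA, D->AB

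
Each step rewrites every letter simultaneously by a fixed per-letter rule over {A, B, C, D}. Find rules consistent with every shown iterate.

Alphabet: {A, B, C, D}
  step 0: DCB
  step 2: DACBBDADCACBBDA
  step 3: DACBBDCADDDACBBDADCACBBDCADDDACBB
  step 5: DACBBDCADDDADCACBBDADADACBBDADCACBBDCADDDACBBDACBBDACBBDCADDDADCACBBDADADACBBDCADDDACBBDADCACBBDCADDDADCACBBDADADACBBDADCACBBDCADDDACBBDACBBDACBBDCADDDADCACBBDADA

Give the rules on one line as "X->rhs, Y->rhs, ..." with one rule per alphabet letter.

  step 2 ⇒ step 3: DACBBDADCACBBDA ⇒ DA·CBB·DCA·D·D·DA·CBB·DA·DCA·CBB·DCA·D·D·DA·CBB
    A ↦ CBB
    B ↦ D
    C ↦ DCA
    D ↦ DA

A->CBB, B->D, C->DCA, D->DA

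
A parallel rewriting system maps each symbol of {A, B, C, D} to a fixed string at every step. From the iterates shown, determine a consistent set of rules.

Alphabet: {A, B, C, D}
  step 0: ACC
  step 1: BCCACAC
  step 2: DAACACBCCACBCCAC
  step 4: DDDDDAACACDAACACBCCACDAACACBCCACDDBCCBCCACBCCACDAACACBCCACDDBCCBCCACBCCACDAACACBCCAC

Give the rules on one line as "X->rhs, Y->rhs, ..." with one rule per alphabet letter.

A->BCC, B->DA, C->AC, D->DD

  step 1 ⇒ step 2: BCCACAC ⇒ DA·AC·AC·BCC·AC·BCC·AC
    A ↦ BCC
    B ↦ DA
    C ↦ AC
    D ↦ DD  (constrained at step 2)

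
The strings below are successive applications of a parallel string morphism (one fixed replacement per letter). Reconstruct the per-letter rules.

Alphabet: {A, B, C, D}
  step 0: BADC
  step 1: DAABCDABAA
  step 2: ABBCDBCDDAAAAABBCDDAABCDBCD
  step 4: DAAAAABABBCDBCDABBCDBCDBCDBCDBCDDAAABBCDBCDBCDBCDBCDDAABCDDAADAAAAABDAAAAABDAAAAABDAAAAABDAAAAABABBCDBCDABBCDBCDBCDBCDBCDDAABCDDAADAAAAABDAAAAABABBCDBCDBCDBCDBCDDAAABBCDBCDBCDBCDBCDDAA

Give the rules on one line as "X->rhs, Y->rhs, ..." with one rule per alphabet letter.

A->BCD, B->DAA, C->AA, D->AB

  step 1 ⇒ step 2: DAABCDABAA ⇒ AB·BCD·BCD·DAA·AA·AB·BCD·DAA·BCD·BCD
    A ↦ BCD
    B ↦ DAA
    C ↦ AA
    D ↦ AB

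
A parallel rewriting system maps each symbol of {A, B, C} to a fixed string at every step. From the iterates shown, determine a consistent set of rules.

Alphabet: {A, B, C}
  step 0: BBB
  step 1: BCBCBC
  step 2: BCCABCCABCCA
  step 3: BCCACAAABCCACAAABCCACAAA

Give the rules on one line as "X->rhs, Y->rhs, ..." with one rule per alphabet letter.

A->AA, B->BC, C->CA

  step 2 ⇒ step 3: BCCABCCABCCA ⇒ BC·CA·CA·AA·BC·CA·CA·AA·BC·CA·CA·AA
    A ↦ AA
    B ↦ BC
    C ↦ CA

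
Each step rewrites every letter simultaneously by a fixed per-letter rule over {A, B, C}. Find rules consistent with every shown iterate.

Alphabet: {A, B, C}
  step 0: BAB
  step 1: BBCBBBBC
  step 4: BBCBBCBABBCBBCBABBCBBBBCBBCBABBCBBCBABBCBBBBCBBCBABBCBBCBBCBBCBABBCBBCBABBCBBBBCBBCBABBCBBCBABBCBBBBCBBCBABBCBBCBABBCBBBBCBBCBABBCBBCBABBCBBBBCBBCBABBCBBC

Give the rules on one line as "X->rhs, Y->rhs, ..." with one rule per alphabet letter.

A->BB, B->BBC, C->BA

  step 0 ⇒ step 1: BAB ⇒ BBC·BB·BBC
    A ↦ BB
    B ↦ BBC
    C ↦ BA  (constrained at step 1)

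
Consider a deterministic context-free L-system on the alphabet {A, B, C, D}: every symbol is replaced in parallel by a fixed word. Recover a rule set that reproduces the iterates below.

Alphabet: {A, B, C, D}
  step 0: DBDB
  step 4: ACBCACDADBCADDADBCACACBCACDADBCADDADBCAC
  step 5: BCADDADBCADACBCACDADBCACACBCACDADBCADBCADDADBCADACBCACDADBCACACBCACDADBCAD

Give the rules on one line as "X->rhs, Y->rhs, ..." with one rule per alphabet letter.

A->BC, B->D, C->AD, D->AC

  step 4 ⇒ step 5: ACBCACDADBCADDADBCACACBCACDADBCADDADBCAC ⇒ BC·AD·D·AD·BC·AD·AC·BC·AC·D·AD·BC·AC·AC·BC·AC·D·AD·BC·AD·BC·AD·D·AD·BC·AD·AC·BC·AC·D·AD·BC·AC·AC·BC·AC·D·AD·BC·AD
    A ↦ BC
    B ↦ D
    C ↦ AD
    D ↦ AC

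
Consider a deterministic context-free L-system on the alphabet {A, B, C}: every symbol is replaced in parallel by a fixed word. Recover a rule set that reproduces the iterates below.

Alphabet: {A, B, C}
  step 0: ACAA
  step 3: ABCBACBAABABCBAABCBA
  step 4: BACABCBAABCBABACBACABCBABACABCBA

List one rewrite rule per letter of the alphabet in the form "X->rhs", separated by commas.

A->BA, B->C, C->AB

  step 3 ⇒ step 4: ABCBACBAABABCBAABCBA ⇒ BA·C·AB·C·BA·AB·C·BA·BA·C·BA·C·AB·C·BA·BA·C·AB·C·BA
    A ↦ BA
    B ↦ C
    C ↦ AB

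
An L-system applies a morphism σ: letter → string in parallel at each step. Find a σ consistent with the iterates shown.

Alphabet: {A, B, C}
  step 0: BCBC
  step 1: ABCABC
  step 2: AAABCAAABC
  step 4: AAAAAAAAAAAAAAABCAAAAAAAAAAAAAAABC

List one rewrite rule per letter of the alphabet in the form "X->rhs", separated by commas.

A->AA, B->A, C->BC

  step 1 ⇒ step 2: ABCABC ⇒ AA·A·BC·AA·A·BC
    A ↦ AA
    B ↦ A
    C ↦ BC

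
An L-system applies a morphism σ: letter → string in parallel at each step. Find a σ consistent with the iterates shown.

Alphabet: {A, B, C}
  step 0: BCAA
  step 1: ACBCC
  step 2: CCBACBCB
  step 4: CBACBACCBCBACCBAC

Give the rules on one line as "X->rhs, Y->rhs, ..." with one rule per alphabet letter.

  step 1 ⇒ step 2: ACBCC ⇒ C·CB·A·CB·CB
    A ↦ C
    B ↦ A
    C ↦ CB

A->C, B->A, C->CB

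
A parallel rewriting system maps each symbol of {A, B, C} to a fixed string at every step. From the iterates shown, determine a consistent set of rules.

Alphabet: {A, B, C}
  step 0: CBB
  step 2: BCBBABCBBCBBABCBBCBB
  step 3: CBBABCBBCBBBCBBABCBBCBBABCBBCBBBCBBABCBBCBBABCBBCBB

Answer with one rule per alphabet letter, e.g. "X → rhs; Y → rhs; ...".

A->B, B->CBB, C->AB

  step 2 ⇒ step 3: BCBBABCBBCBBABCBBCBB ⇒ CBB·AB·CBB·CBB·B·CBB·AB·CBB·CBB·AB·CBB·CBB·B·CBB·AB·CBB·CBB·AB·CBB·CBB
    A ↦ B
    B ↦ CBB
    C ↦ AB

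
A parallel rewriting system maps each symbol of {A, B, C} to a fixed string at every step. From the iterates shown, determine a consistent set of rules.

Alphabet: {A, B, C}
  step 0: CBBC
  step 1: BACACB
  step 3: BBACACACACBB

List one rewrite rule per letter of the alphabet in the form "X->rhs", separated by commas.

A->B, B->AC, C->B

  step 0 ⇒ step 1: CBBC ⇒ B·AC·AC·B
    B ↦ AC
    C ↦ B
    A ↦ B  (constrained at step 1)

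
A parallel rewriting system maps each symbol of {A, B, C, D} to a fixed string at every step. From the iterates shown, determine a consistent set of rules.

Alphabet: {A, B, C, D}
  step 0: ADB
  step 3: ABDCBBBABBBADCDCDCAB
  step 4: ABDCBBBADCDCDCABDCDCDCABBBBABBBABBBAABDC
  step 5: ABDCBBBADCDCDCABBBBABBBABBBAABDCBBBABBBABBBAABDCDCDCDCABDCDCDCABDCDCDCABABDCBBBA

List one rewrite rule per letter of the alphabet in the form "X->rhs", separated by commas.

  step 4 ⇒ step 5: ABDCBBBADCDCDCABDCDCDCABBBBABBBABBBAABDC ⇒ AB·DC·B·BBA·DC·DC·DC·AB·B·BBA·B·BBA·B·BBA·AB·DC·B·BBA·B·BBA·B·BBA·AB·DC·DC·DC·DC·AB·DC·DC·DC·AB·DC·DC·DC·AB·AB·DC·B·BBA
    A ↦ AB
    B ↦ DC
    C ↦ BBA
    D ↦ B

A->AB, B->DC, C->BBA, D->B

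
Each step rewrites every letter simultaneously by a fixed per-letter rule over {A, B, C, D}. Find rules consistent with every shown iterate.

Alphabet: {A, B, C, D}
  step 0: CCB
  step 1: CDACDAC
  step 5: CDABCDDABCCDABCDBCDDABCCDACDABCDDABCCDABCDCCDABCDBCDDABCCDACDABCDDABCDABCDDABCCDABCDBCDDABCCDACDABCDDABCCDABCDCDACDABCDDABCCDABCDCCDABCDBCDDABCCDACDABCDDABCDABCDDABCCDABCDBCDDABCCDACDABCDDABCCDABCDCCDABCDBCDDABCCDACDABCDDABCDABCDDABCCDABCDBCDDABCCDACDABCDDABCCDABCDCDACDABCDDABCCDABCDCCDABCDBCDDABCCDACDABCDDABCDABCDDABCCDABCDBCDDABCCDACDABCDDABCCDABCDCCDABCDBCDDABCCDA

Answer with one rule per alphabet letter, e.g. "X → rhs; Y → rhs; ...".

A->DAB, B->C, C->CDA, D->BCD

  step 0 ⇒ step 1: CCB ⇒ CDA·CDA·C
    B ↦ C
    C ↦ CDA
    A ↦ DAB  (constrained at step 1)
    D ↦ BCD  (constrained at step 1)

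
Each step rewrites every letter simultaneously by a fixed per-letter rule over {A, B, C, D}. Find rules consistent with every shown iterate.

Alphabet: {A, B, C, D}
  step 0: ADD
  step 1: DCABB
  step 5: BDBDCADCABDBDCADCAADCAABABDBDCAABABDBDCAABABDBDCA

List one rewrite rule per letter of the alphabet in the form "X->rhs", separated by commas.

  step 0 ⇒ step 1: ADD ⇒ DCA·B·B
    A ↦ DCA
    D ↦ B
    B ↦ A  (constrained at step 1)
    C ↦ DB  (constrained at step 1)

A->DCA, B->A, C->DB, D->B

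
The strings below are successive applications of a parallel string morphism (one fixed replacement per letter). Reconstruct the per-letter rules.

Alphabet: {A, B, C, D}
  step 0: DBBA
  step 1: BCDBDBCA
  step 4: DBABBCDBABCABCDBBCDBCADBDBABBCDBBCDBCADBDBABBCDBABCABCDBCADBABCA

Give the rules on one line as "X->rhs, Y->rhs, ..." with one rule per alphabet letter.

  step 0 ⇒ step 1: DBBA ⇒ BC·DB·DB·CA
    A ↦ CA
    B ↦ DB
    D ↦ BC
    C ↦ AB  (constrained at step 1)

A->CA, B->DB, C->AB, D->BC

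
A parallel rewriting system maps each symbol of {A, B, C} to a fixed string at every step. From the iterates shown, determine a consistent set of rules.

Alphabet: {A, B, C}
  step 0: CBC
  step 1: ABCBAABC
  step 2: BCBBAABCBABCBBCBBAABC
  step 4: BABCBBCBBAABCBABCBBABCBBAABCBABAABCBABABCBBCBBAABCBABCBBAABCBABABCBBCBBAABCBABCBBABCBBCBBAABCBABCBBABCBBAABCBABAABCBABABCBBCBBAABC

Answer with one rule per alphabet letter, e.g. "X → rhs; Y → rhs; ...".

A->BCB, B->BA, C->ABC

  step 1 ⇒ step 2: ABCBAABC ⇒ BCB·BA·ABC·BA·BCB·BCB·BA·ABC
    A ↦ BCB
    B ↦ BA
    C ↦ ABC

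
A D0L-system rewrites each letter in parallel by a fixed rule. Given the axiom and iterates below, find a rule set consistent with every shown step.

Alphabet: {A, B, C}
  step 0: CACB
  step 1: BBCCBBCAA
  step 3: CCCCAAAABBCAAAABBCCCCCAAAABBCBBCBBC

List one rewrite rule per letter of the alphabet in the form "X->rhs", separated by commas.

A->C, B->AA, C->BBC

  step 0 ⇒ step 1: CACB ⇒ BBC·C·BBC·AA
    A ↦ C
    B ↦ AA
    C ↦ BBC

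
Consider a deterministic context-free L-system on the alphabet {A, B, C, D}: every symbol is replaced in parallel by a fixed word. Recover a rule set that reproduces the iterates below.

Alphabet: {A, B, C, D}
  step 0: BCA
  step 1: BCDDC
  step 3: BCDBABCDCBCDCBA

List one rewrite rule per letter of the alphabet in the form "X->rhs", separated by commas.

A->DC, B->BC, C->D, D->BA

  step 0 ⇒ step 1: BCA ⇒ BC·D·DC
    A ↦ DC
    B ↦ BC
    C ↦ D
    D ↦ BA  (constrained at step 1)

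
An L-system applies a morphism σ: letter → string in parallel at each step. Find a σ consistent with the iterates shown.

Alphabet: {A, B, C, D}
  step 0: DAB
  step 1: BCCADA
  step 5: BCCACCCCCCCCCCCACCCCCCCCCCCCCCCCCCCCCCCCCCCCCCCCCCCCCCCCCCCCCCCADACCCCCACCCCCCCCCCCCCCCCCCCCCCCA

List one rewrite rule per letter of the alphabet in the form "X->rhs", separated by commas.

  step 0 ⇒ step 1: DAB ⇒ BC·CA·DA
    A ↦ CA
    B ↦ DA
    D ↦ BC
    C ↦ CC  (constrained at step 1)

A->CA, B->DA, C->CC, D->BC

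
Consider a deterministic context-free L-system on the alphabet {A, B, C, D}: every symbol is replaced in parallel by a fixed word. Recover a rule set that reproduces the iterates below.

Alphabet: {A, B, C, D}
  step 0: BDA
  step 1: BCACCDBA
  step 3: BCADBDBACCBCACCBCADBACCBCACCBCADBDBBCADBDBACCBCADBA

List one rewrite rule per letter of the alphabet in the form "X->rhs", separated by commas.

A->DBA, B->BCA, C->DB, D->CC

  step 0 ⇒ step 1: BDA ⇒ BCA·CC·DBA
    A ↦ DBA
    B ↦ BCA
    D ↦ CC
    C ↦ DB  (constrained at step 1)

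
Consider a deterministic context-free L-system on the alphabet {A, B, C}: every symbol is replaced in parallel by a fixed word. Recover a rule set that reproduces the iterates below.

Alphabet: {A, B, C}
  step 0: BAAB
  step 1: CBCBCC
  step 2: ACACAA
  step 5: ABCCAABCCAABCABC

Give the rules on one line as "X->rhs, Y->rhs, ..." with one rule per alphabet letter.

  step 1 ⇒ step 2: CBCBCC ⇒ A·C·A·C·A·A
    B ↦ C
    C ↦ A
  step 0 ⇒ step 1: BAAB ⇒ C·BC·BC·C
    A ↦ BC

A->BC, B->C, C->A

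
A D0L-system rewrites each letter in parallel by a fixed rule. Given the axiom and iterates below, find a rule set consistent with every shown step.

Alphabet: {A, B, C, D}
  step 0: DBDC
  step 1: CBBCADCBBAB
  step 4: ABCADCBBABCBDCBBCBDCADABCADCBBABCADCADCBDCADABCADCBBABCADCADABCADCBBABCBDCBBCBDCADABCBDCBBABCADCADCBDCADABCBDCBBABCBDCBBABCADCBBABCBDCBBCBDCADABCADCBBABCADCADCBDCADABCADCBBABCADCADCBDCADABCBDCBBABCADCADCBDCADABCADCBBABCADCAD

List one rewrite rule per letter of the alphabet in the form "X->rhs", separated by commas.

  step 0 ⇒ step 1: DBDC ⇒ CBB·CAD·CBB·AB
    B ↦ CAD
    C ↦ AB
    D ↦ CBB
    A ↦ CBD  (constrained at step 1)

A->CBD, B->CAD, C->AB, D->CBB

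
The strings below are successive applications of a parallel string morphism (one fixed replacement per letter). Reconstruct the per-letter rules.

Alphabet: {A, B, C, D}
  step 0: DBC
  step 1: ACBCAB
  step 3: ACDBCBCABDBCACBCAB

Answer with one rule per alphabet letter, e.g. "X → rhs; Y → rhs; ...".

  step 0 ⇒ step 1: DBC ⇒ AC·BC·AB
    B ↦ BC
    C ↦ AB
    D ↦ AC
    A ↦ D  (constrained at step 1)

A->D, B->BC, C->AB, D->AC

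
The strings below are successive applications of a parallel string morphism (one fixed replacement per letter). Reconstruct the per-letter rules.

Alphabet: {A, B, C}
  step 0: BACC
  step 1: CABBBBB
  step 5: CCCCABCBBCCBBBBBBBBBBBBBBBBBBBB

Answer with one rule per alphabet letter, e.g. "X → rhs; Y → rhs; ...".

  step 0 ⇒ step 1: BACC ⇒ C·AB·BB·BB
    A ↦ AB
    B ↦ C
    C ↦ BB

A->AB, B->C, C->BB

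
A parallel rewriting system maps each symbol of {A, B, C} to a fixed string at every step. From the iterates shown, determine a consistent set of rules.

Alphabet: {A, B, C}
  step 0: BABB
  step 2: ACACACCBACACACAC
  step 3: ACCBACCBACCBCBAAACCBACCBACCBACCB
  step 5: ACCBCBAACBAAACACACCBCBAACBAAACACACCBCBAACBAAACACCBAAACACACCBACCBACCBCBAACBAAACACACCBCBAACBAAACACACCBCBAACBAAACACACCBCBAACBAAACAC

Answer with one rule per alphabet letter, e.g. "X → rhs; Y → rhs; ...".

A->AC, B->AA, C->CB

  step 2 ⇒ step 3: ACACACCBACACACAC ⇒ AC·CB·AC·CB·AC·CB·CB·AA·AC·CB·AC·CB·AC·CB·AC·CB
    A ↦ AC
    B ↦ AA
    C ↦ CB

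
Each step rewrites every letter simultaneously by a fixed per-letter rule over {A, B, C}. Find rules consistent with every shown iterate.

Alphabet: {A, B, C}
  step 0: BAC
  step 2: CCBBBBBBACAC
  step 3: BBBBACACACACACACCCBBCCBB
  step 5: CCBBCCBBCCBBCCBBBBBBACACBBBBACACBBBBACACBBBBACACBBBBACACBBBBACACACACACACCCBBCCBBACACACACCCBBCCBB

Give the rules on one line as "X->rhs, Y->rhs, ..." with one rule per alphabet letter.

  step 2 ⇒ step 3: CCBBBBBBACAC ⇒ BB·BB·AC·AC·AC·AC·AC·AC·CC·BB·CC·BB
    A ↦ CC
    B ↦ AC
    C ↦ BB

A->CC, B->AC, C->BB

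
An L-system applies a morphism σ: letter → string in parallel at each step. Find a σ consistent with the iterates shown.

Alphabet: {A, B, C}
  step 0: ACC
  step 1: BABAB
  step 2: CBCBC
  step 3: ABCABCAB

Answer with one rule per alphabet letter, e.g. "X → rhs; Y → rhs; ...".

A->B, B->C, C->AB

  step 2 ⇒ step 3: CBCBC ⇒ AB·C·AB·C·AB
    B ↦ C
    C ↦ AB
  step 0 ⇒ step 1: ACC ⇒ B·AB·AB
    A ↦ B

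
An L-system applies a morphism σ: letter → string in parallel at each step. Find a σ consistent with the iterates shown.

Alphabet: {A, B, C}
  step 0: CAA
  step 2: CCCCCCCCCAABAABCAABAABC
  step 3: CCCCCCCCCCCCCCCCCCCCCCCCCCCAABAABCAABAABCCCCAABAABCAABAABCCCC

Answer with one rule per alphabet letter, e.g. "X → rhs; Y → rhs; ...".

A->AAB, B->C, C->CCC

  step 2 ⇒ step 3: CCCCCCCCCAABAABCAABAABC ⇒ CCC·CCC·CCC·CCC·CCC·CCC·CCC·CCC·CCC·AAB·AAB·C·AAB·AAB·C·CCC·AAB·AAB·C·AAB·AAB·C·CCC
    A ↦ AAB
    B ↦ C
    C ↦ CCC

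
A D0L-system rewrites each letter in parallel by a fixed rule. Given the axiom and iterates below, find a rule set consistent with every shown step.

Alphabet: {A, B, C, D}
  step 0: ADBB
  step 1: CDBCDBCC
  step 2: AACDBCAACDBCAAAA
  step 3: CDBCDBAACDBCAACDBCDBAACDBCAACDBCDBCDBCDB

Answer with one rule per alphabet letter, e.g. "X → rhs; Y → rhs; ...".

A->CDB, B->C, C->AA, D->CDB

  step 2 ⇒ step 3: AACDBCAACDBCAAAA ⇒ CDB·CDB·AA·CDB·C·AA·CDB·CDB·AA·CDB·C·AA·CDB·CDB·CDB·CDB
    A ↦ CDB
    B ↦ C
    C ↦ AA
    D ↦ CDB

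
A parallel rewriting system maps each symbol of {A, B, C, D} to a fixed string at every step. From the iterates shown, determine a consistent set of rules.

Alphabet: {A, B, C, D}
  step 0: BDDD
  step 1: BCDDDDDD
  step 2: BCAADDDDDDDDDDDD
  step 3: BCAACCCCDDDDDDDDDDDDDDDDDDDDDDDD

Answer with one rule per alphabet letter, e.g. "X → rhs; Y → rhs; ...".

A->CC, B->BC, C->AA, D->DD

  step 2 ⇒ step 3: BCAADDDDDDDDDDDD ⇒ BC·AA·CC·CC·DD·DD·DD·DD·DD·DD·DD·DD·DD·DD·DD·DD
    A ↦ CC
    B ↦ BC
    C ↦ AA
    D ↦ DD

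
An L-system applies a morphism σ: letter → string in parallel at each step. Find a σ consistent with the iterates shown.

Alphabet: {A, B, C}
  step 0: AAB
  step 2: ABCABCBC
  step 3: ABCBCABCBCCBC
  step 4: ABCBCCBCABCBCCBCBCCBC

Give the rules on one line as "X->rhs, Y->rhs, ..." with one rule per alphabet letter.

  step 3 ⇒ step 4: ABCBCABCBCCBC ⇒ AB·C·BC·C·BC·AB·C·BC·C·BC·BC·C·BC
    A ↦ AB
    B ↦ C
    C ↦ BC

A->AB, B->C, C->BC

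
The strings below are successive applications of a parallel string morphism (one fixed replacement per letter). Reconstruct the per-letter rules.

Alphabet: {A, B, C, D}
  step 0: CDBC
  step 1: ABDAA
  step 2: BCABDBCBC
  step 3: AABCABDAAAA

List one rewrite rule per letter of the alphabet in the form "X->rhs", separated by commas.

  step 2 ⇒ step 3: BCABDBCBC ⇒ A·A·BC·A·BD·A·A·A·A
    A ↦ BC
    B ↦ A
    C ↦ A
    D ↦ BD

A->BC, B->A, C->A, D->BD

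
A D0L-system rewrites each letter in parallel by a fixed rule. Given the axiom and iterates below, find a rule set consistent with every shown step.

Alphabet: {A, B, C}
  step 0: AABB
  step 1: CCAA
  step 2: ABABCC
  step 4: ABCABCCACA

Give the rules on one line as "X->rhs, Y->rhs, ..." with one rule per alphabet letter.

  step 1 ⇒ step 2: CCAA ⇒ AB·AB·C·C
    A ↦ C
    C ↦ AB
  step 0 ⇒ step 1: AABB ⇒ C·C·A·A
    B ↦ A

A->C, B->A, C->AB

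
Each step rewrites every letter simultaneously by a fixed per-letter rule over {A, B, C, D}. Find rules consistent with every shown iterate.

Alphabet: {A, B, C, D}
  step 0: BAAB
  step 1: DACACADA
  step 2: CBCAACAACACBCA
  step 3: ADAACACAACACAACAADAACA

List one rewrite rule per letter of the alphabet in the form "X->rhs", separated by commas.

  step 2 ⇒ step 3: CBCAACAACACBCA ⇒ A·DA·A·CA·CA·A·CA·CA·A·CA·A·DA·A·CA
    A ↦ CA
    B ↦ DA
    C ↦ A
  step 1 ⇒ step 2: DACACADA ⇒ CB·CA·A·CA·A·CA·CB·CA
    D ↦ CB

A->CA, B->DA, C->A, D->CB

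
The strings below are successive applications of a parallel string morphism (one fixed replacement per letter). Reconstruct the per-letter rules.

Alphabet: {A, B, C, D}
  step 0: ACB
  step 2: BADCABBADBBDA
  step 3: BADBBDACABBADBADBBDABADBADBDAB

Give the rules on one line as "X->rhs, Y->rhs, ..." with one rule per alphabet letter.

  step 2 ⇒ step 3: BADCABBADBBDA ⇒ BAD·B·BDA·CA·B·BAD·BAD·B·BDA·BAD·BAD·BDA·B
    A ↦ B
    B ↦ BAD
    C ↦ CA
    D ↦ BDA

A->B, B->BAD, C->CA, D->BDA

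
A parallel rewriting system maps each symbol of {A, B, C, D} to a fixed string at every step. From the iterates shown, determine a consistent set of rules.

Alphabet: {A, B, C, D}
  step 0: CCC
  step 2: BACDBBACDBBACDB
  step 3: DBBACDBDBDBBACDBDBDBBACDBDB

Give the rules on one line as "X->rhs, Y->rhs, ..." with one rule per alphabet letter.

  step 2 ⇒ step 3: BACDBBACDBBACDB ⇒ DB·B·ACD·B·DB·DB·B·ACD·B·DB·DB·B·ACD·B·DB
    A ↦ B
    B ↦ DB
    C ↦ ACD
    D ↦ B

A->B, B->DB, C->ACD, D->B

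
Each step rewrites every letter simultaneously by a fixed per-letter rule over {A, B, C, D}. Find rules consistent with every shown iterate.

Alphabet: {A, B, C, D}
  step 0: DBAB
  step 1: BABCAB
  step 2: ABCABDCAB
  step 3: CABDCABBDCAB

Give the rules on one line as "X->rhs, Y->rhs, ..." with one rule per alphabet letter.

  step 2 ⇒ step 3: ABCABDCAB ⇒ C·AB·D·C·AB·B·D·C·AB
    A ↦ C
    B ↦ AB
    C ↦ D
    D ↦ B

A->C, B->AB, C->D, D->B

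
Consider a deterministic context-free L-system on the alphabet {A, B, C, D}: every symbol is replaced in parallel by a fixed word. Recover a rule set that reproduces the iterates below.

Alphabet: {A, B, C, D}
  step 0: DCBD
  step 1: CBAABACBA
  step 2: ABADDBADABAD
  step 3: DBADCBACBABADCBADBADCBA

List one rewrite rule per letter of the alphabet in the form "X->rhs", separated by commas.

  step 2 ⇒ step 3: ABADDBADABAD ⇒ D·BA·D·CBA·CBA·BA·D·CBA·D·BA·D·CBA
    A ↦ D
    B ↦ BA
    D ↦ CBA
  step 0 ⇒ step 1: DCBD ⇒ CBA·A·BA·CBA
    C ↦ A

A->D, B->BA, C->A, D->CBA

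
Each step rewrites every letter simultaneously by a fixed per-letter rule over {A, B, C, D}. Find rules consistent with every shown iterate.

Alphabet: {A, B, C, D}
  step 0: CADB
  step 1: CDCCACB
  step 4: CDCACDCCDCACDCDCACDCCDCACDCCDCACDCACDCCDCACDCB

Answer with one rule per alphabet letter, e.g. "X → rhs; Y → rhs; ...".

A->C, B->CB, C->CD, D->CA

  step 0 ⇒ step 1: CADB ⇒ CD·C·CA·CB
    A ↦ C
    B ↦ CB
    C ↦ CD
    D ↦ CA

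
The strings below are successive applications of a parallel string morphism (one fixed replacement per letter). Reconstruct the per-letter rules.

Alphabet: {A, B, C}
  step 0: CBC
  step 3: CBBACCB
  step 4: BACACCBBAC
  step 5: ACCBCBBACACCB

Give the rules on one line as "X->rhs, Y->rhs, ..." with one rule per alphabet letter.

  step 4 ⇒ step 5: BACACCBBAC ⇒ AC·C·B·C·B·B·AC·AC·C·B
    A ↦ C
    B ↦ AC
    C ↦ B

A->C, B->AC, C->B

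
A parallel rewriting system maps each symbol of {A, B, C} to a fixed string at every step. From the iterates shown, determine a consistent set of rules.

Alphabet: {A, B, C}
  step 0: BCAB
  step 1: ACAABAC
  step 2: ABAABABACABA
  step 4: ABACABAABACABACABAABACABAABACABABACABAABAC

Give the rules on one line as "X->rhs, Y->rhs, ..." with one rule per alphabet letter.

  step 1 ⇒ step 2: ACAABAC ⇒ AB·A·AB·AB·AC·AB·A
    A ↦ AB
    B ↦ AC
    C ↦ A

A->AB, B->AC, C->A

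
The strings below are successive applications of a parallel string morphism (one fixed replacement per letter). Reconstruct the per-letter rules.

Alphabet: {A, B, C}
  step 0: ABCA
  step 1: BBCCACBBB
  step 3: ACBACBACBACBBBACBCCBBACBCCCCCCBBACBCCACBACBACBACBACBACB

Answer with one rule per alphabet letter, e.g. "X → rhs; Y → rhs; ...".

A->BB, B->CC, C->ACB

  step 0 ⇒ step 1: ABCA ⇒ BB·CC·ACB·BB
    A ↦ BB
    B ↦ CC
    C ↦ ACB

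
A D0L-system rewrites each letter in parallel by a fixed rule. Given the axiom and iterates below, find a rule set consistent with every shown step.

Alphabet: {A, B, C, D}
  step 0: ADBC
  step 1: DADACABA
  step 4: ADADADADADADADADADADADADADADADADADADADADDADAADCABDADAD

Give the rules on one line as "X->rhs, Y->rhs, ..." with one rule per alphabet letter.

  step 0 ⇒ step 1: ADBC ⇒ D·ADA·CAB·A
    A ↦ D
    B ↦ CAB
    C ↦ A
    D ↦ ADA

A->D, B->CAB, C->A, D->ADA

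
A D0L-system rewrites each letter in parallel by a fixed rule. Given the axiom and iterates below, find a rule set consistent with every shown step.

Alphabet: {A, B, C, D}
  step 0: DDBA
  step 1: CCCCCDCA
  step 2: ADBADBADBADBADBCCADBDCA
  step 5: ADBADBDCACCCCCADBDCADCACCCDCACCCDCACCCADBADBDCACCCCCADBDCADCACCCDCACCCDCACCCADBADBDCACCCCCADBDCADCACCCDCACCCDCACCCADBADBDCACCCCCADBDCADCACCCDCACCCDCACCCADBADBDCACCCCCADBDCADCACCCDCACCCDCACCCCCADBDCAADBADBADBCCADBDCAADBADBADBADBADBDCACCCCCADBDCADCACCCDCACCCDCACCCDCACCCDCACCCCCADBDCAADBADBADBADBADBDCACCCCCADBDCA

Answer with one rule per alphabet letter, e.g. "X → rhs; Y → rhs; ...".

A->DCA, B->C, C->ADB, D->CC

  step 1 ⇒ step 2: CCCCCDCA ⇒ ADB·ADB·ADB·ADB·ADB·CC·ADB·DCA
    A ↦ DCA
    C ↦ ADB
    D ↦ CC
  step 0 ⇒ step 1: DDBA ⇒ CC·CC·C·DCA
    B ↦ C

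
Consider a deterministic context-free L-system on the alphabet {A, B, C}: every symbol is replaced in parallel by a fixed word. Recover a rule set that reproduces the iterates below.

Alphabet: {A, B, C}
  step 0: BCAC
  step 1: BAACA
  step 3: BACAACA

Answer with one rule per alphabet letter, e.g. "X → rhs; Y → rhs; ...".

  step 0 ⇒ step 1: BCAC ⇒ BA·A·C·A
    A ↦ C
    B ↦ BA
    C ↦ A

A->C, B->BA, C->A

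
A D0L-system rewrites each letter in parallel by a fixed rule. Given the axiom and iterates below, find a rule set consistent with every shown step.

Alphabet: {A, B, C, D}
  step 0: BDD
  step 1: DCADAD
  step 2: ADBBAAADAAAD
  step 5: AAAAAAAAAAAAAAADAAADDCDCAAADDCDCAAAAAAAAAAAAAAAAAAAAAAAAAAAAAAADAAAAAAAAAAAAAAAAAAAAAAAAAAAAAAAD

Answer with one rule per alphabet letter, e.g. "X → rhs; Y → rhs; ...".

A->AA, B->DC, C->BB, D->AD

  step 1 ⇒ step 2: DCADAD ⇒ AD·BB·AA·AD·AA·AD
    A ↦ AA
    C ↦ BB
    D ↦ AD
  step 0 ⇒ step 1: BDD ⇒ DC·AD·AD
    B ↦ DC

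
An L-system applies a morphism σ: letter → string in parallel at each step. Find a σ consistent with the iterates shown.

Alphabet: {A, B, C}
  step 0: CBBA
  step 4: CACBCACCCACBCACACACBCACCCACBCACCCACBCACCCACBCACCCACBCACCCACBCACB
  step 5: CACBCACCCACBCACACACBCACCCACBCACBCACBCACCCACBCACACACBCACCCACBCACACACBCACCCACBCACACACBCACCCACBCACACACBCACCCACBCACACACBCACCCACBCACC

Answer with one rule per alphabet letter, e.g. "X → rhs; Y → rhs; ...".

A->CB, B->CC, C->CA

  step 4 ⇒ step 5: CACBCACCCACBCACACACBCACCCACBCACCCACBCACCCACBCACCCACBCACCCACBCACB ⇒ CA·CB·CA·CC·CA·CB·CA·CA·CA·CB·CA·CC·CA·CB·CA·CB·CA·CB·CA·CC·CA·CB·CA·CA·CA·CB·CA·CC·CA·CB·CA·CA·CA·CB·CA·CC·CA·CB·CA·CA·CA·CB·CA·CC·CA·CB·CA·CA·CA·CB·CA·CC·CA·CB·CA·CA·CA·CB·CA·CC·CA·CB·CA·CC
    A ↦ CB
    B ↦ CC
    C ↦ CA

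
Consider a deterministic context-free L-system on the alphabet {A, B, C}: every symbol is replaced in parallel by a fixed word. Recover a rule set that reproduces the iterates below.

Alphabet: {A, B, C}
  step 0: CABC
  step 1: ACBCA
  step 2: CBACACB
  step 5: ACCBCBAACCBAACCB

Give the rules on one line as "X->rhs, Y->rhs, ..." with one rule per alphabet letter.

  step 1 ⇒ step 2: ACBCA ⇒ CB·A·C·A·CB
    A ↦ CB
    B ↦ C
    C ↦ A

A->CB, B->C, C->A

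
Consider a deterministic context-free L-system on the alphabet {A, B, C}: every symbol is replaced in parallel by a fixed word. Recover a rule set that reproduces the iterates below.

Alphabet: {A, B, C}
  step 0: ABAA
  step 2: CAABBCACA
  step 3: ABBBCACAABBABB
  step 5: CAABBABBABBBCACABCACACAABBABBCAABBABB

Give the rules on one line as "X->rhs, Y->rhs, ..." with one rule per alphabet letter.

A->B, B->CA, C->AB

  step 2 ⇒ step 3: CAABBCACA ⇒ AB·B·B·CA·CA·AB·B·AB·B
    A ↦ B
    B ↦ CA
    C ↦ AB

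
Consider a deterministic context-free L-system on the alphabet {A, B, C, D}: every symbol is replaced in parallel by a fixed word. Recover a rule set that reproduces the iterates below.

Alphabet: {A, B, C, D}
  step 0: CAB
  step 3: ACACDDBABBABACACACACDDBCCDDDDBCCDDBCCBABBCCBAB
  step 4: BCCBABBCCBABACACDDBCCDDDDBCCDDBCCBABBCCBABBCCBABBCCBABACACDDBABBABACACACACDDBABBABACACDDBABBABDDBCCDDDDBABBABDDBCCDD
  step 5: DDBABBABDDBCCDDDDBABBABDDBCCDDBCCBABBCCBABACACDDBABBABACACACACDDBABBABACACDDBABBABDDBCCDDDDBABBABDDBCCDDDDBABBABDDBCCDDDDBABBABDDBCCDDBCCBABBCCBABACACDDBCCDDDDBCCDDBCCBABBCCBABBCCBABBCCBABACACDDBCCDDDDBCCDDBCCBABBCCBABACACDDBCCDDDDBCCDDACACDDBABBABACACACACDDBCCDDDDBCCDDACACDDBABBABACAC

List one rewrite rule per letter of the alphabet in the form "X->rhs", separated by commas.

A->BCC, B->DD, C->BAB, D->AC

  step 4 ⇒ step 5: BCCBABBCCBABACACDDBCCDDDDBCCDDBCCBABBCCBABBCCBABBCCBABACACDDBABBABACACACACDDBABBABACACDDBABBABDDBCCDDDDBABBABDDBCCDD ⇒ DD·BAB·BAB·DD·BCC·DD·DD·BAB·BAB·DD·BCC·DD·BCC·BAB·BCC·BAB·AC·AC·DD·BAB·BAB·AC·AC·AC·AC·DD·BAB·BAB·AC·AC·DD·BAB·BAB·DD·BCC·DD·DD·BAB·BAB·DD·BCC·DD·DD·BAB·BAB·DD·BCC·DD·DD·BAB·BAB·DD·BCC·DD·BCC·BAB·BCC·BAB·AC·AC·DD·BCC·DD·DD·BCC·DD·BCC·BAB·BCC·BAB·BCC·BAB·BCC·BAB·AC·AC·DD·BCC·DD·DD·BCC·DD·BCC·BAB·BCC·BAB·AC·AC·DD·BCC·DD·DD·BCC·DD·AC·AC·DD·BAB·BAB·AC·AC·AC·AC·DD·BCC·DD·DD·BCC·DD·AC·AC·DD·BAB·BAB·AC·AC
    A ↦ BCC
    B ↦ DD
    C ↦ BAB
    D ↦ AC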